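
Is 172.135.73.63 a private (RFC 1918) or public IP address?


RFC 1918 private ranges:
  10.0.0.0/8 (10.0.0.0 - 10.255.255.255)
  172.16.0.0/12 (172.16.0.0 - 172.31.255.255)
  192.168.0.0/16 (192.168.0.0 - 192.168.255.255)
Public (not in any RFC 1918 range)


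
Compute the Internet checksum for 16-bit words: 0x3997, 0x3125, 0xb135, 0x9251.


Sum all words (with carry folding):
+ 0x3997 = 0x3997
+ 0x3125 = 0x6abc
+ 0xb135 = 0x1bf2
+ 0x9251 = 0xae43
One's complement: ~0xae43
Checksum = 0x51bc


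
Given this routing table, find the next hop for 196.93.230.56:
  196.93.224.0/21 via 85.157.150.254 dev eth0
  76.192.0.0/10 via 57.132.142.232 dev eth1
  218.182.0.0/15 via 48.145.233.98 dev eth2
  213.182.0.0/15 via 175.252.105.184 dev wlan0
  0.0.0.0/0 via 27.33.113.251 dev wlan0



Longest prefix match for 196.93.230.56:
  /21 196.93.224.0: MATCH
  /10 76.192.0.0: no
  /15 218.182.0.0: no
  /15 213.182.0.0: no
  /0 0.0.0.0: MATCH
Selected: next-hop 85.157.150.254 via eth0 (matched /21)


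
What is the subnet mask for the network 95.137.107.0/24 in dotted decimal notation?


/24 means 24 network bits, 8 host bits
Binary: 11111111111111111111111100000000
Mask: 255.255.255.0


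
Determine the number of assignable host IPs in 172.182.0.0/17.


Host bits = 32 - 17 = 15
Total addresses = 2^15 = 32768
Usable = total - 2 (network and broadcast)
Usable hosts: 32766


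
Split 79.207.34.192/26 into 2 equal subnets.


New prefix = 26 + 1 = 27
Each subnet has 32 addresses
  79.207.34.192/27
  79.207.34.224/27
Subnets: 79.207.34.192/27, 79.207.34.224/27


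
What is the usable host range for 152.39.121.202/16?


Network: 152.39.0.0
Broadcast: 152.39.255.255
First usable = network + 1
Last usable = broadcast - 1
Range: 152.39.0.1 to 152.39.255.254


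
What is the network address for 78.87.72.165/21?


IP:   01001110.01010111.01001000.10100101
Mask: 11111111.11111111.11111000.00000000
AND operation:
Net:  01001110.01010111.01001000.00000000
Network: 78.87.72.0/21


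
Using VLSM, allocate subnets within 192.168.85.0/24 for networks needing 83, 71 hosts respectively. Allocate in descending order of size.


83 hosts -> /25 (126 usable): 192.168.85.0/25
71 hosts -> /25 (126 usable): 192.168.85.128/25
Allocation: 192.168.85.0/25 (83 hosts, 126 usable); 192.168.85.128/25 (71 hosts, 126 usable)


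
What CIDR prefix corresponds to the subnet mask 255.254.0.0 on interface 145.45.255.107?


Binary: 11111111.11111110.00000000.00000000
Count leading 1s
Prefix: /15


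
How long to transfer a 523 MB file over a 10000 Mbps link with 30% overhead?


Effective throughput = 10000 * (1 - 30/100) = 7000 Mbps
File size in Mb = 523 * 8 = 4184 Mb
Time = 4184 / 7000
Time = 0.5977 seconds


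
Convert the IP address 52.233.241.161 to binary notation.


52 = 00110100
233 = 11101001
241 = 11110001
161 = 10100001
Binary: 00110100.11101001.11110001.10100001


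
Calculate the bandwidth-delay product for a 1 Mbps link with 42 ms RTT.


BDP = bandwidth * RTT
= 1 Mbps * 42 ms
= 1 * 1e6 * 42 / 1000 bits
= 42000 bits
= 5250 bytes
= 5.127 KB
BDP = 42000 bits (5250 bytes)


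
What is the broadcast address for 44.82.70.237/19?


Network: 44.82.64.0/19
Host bits = 13
Set all host bits to 1:
Broadcast: 44.82.95.255


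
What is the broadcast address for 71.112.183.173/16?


Network: 71.112.0.0/16
Host bits = 16
Set all host bits to 1:
Broadcast: 71.112.255.255


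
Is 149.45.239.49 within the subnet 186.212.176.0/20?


Subnet network: 186.212.176.0
Test IP AND mask: 149.45.224.0
No, 149.45.239.49 is not in 186.212.176.0/20


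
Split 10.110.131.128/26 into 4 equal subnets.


New prefix = 26 + 2 = 28
Each subnet has 16 addresses
  10.110.131.128/28
  10.110.131.144/28
  10.110.131.160/28
  10.110.131.176/28
Subnets: 10.110.131.128/28, 10.110.131.144/28, 10.110.131.160/28, 10.110.131.176/28


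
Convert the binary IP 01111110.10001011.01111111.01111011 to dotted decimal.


01111110 = 126
10001011 = 139
01111111 = 127
01111011 = 123
IP: 126.139.127.123


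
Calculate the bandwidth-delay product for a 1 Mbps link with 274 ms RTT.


BDP = bandwidth * RTT
= 1 Mbps * 274 ms
= 1 * 1e6 * 274 / 1000 bits
= 274000 bits
= 34250 bytes
= 33.4473 KB
BDP = 274000 bits (34250 bytes)


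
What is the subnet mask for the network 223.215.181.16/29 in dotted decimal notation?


/29 means 29 network bits, 3 host bits
Binary: 11111111111111111111111111111000
Mask: 255.255.255.248


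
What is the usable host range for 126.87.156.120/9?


Network: 126.0.0.0
Broadcast: 126.127.255.255
First usable = network + 1
Last usable = broadcast - 1
Range: 126.0.0.1 to 126.127.255.254


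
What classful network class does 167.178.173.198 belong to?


First octet: 167
Binary: 10100111
10xxxxxx -> Class B (128-191)
Class B, default mask 255.255.0.0 (/16)


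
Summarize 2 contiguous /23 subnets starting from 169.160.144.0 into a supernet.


Original prefix: /23
Number of subnets: 2 = 2^1
New prefix = 23 - 1 = 22
Supernet: 169.160.144.0/22


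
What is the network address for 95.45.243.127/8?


IP:   01011111.00101101.11110011.01111111
Mask: 11111111.00000000.00000000.00000000
AND operation:
Net:  01011111.00000000.00000000.00000000
Network: 95.0.0.0/8


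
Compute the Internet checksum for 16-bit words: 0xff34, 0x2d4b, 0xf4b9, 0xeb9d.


Sum all words (with carry folding):
+ 0xff34 = 0xff34
+ 0x2d4b = 0x2c80
+ 0xf4b9 = 0x213a
+ 0xeb9d = 0x0cd8
One's complement: ~0x0cd8
Checksum = 0xf327


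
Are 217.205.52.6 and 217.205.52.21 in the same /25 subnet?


Mask: 255.255.255.128
217.205.52.6 AND mask = 217.205.52.0
217.205.52.21 AND mask = 217.205.52.0
Yes, same subnet (217.205.52.0)


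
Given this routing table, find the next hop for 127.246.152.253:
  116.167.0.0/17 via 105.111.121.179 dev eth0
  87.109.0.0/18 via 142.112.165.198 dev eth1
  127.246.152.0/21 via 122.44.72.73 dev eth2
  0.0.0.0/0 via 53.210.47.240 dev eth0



Longest prefix match for 127.246.152.253:
  /17 116.167.0.0: no
  /18 87.109.0.0: no
  /21 127.246.152.0: MATCH
  /0 0.0.0.0: MATCH
Selected: next-hop 122.44.72.73 via eth2 (matched /21)


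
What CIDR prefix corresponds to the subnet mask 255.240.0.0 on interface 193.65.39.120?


Binary: 11111111.11110000.00000000.00000000
Count leading 1s
Prefix: /12


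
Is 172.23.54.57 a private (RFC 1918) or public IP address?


RFC 1918 private ranges:
  10.0.0.0/8 (10.0.0.0 - 10.255.255.255)
  172.16.0.0/12 (172.16.0.0 - 172.31.255.255)
  192.168.0.0/16 (192.168.0.0 - 192.168.255.255)
Private (in 172.16.0.0/12)


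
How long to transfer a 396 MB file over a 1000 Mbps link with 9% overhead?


Effective throughput = 1000 * (1 - 9/100) = 910 Mbps
File size in Mb = 396 * 8 = 3168 Mb
Time = 3168 / 910
Time = 3.4813 seconds


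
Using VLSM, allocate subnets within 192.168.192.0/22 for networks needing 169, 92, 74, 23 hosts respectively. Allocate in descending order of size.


169 hosts -> /24 (254 usable): 192.168.192.0/24
92 hosts -> /25 (126 usable): 192.168.193.0/25
74 hosts -> /25 (126 usable): 192.168.193.128/25
23 hosts -> /27 (30 usable): 192.168.194.0/27
Allocation: 192.168.192.0/24 (169 hosts, 254 usable); 192.168.193.0/25 (92 hosts, 126 usable); 192.168.193.128/25 (74 hosts, 126 usable); 192.168.194.0/27 (23 hosts, 30 usable)


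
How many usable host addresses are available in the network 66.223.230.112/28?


Host bits = 32 - 28 = 4
Total addresses = 2^4 = 16
Usable = total - 2 (network and broadcast)
Usable hosts: 14


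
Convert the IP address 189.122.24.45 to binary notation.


189 = 10111101
122 = 01111010
24 = 00011000
45 = 00101101
Binary: 10111101.01111010.00011000.00101101


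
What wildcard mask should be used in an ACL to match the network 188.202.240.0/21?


Subnet mask: 255.255.248.0
Wildcard = 255.255.255.255 - subnet mask
255 - 255 = 0
255 - 255 = 0
255 - 248 = 7
255 - 0 = 255
Wildcard: 0.0.7.255


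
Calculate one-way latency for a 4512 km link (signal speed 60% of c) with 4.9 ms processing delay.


Speed = 0.6 * 3e5 km/s = 180000 km/s
Propagation delay = 4512 / 180000 = 0.0251 s = 25.0667 ms
Processing delay = 4.9 ms
Total one-way latency = 29.9667 ms


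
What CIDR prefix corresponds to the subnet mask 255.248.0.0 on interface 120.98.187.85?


Binary: 11111111.11111000.00000000.00000000
Count leading 1s
Prefix: /13


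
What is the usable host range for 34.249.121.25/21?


Network: 34.249.120.0
Broadcast: 34.249.127.255
First usable = network + 1
Last usable = broadcast - 1
Range: 34.249.120.1 to 34.249.127.254


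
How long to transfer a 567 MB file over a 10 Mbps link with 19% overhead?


Effective throughput = 10 * (1 - 19/100) = 8.1 Mbps
File size in Mb = 567 * 8 = 4536 Mb
Time = 4536 / 8.1
Time = 560.0 seconds


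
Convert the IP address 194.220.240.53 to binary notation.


194 = 11000010
220 = 11011100
240 = 11110000
53 = 00110101
Binary: 11000010.11011100.11110000.00110101


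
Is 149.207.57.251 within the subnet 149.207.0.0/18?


Subnet network: 149.207.0.0
Test IP AND mask: 149.207.0.0
Yes, 149.207.57.251 is in 149.207.0.0/18


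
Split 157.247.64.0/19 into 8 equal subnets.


New prefix = 19 + 3 = 22
Each subnet has 1024 addresses
  157.247.64.0/22
  157.247.68.0/22
  157.247.72.0/22
  157.247.76.0/22
  157.247.80.0/22
  157.247.84.0/22
  157.247.88.0/22
  157.247.92.0/22
Subnets: 157.247.64.0/22, 157.247.68.0/22, 157.247.72.0/22, 157.247.76.0/22, 157.247.80.0/22, 157.247.84.0/22, 157.247.88.0/22, 157.247.92.0/22


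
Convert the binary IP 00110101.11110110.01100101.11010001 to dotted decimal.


00110101 = 53
11110110 = 246
01100101 = 101
11010001 = 209
IP: 53.246.101.209


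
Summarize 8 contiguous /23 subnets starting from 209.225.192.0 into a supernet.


Original prefix: /23
Number of subnets: 8 = 2^3
New prefix = 23 - 3 = 20
Supernet: 209.225.192.0/20


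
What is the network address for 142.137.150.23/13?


IP:   10001110.10001001.10010110.00010111
Mask: 11111111.11111000.00000000.00000000
AND operation:
Net:  10001110.10001000.00000000.00000000
Network: 142.136.0.0/13


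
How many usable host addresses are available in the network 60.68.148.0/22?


Host bits = 32 - 22 = 10
Total addresses = 2^10 = 1024
Usable = total - 2 (network and broadcast)
Usable hosts: 1022


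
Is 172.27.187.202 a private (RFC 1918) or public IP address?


RFC 1918 private ranges:
  10.0.0.0/8 (10.0.0.0 - 10.255.255.255)
  172.16.0.0/12 (172.16.0.0 - 172.31.255.255)
  192.168.0.0/16 (192.168.0.0 - 192.168.255.255)
Private (in 172.16.0.0/12)


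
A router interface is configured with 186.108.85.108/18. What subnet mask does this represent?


/18 means 18 network bits, 14 host bits
Binary: 11111111111111111100000000000000
Mask: 255.255.192.0


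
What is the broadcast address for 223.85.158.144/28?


Network: 223.85.158.144/28
Host bits = 4
Set all host bits to 1:
Broadcast: 223.85.158.159


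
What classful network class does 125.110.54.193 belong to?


First octet: 125
Binary: 01111101
0xxxxxxx -> Class A (1-126)
Class A, default mask 255.0.0.0 (/8)


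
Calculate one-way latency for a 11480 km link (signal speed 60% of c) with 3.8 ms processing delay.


Speed = 0.6 * 3e5 km/s = 180000 km/s
Propagation delay = 11480 / 180000 = 0.0638 s = 63.7778 ms
Processing delay = 3.8 ms
Total one-way latency = 67.5778 ms


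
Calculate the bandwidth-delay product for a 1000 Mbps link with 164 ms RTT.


BDP = bandwidth * RTT
= 1000 Mbps * 164 ms
= 1000 * 1e6 * 164 / 1000 bits
= 164000000 bits
= 20500000 bytes
= 20019.5312 KB
BDP = 164000000 bits (20500000 bytes)


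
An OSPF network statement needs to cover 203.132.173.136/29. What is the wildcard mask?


Subnet mask: 255.255.255.248
Wildcard = 255.255.255.255 - subnet mask
255 - 255 = 0
255 - 255 = 0
255 - 255 = 0
255 - 248 = 7
Wildcard: 0.0.0.7


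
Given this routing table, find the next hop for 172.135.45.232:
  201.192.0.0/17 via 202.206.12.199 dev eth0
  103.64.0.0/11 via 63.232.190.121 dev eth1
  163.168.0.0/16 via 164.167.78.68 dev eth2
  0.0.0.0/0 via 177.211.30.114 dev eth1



Longest prefix match for 172.135.45.232:
  /17 201.192.0.0: no
  /11 103.64.0.0: no
  /16 163.168.0.0: no
  /0 0.0.0.0: MATCH
Selected: next-hop 177.211.30.114 via eth1 (matched /0)


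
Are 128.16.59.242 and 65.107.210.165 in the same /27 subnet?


Mask: 255.255.255.224
128.16.59.242 AND mask = 128.16.59.224
65.107.210.165 AND mask = 65.107.210.160
No, different subnets (128.16.59.224 vs 65.107.210.160)


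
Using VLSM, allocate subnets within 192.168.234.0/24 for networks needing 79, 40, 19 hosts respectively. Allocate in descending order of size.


79 hosts -> /25 (126 usable): 192.168.234.0/25
40 hosts -> /26 (62 usable): 192.168.234.128/26
19 hosts -> /27 (30 usable): 192.168.234.192/27
Allocation: 192.168.234.0/25 (79 hosts, 126 usable); 192.168.234.128/26 (40 hosts, 62 usable); 192.168.234.192/27 (19 hosts, 30 usable)


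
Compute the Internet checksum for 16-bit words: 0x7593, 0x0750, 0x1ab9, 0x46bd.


Sum all words (with carry folding):
+ 0x7593 = 0x7593
+ 0x0750 = 0x7ce3
+ 0x1ab9 = 0x979c
+ 0x46bd = 0xde59
One's complement: ~0xde59
Checksum = 0x21a6


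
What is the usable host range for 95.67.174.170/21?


Network: 95.67.168.0
Broadcast: 95.67.175.255
First usable = network + 1
Last usable = broadcast - 1
Range: 95.67.168.1 to 95.67.175.254


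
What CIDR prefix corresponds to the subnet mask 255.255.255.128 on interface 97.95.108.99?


Binary: 11111111.11111111.11111111.10000000
Count leading 1s
Prefix: /25


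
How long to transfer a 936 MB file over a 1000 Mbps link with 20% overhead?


Effective throughput = 1000 * (1 - 20/100) = 800 Mbps
File size in Mb = 936 * 8 = 7488 Mb
Time = 7488 / 800
Time = 9.36 seconds


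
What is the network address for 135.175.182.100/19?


IP:   10000111.10101111.10110110.01100100
Mask: 11111111.11111111.11100000.00000000
AND operation:
Net:  10000111.10101111.10100000.00000000
Network: 135.175.160.0/19


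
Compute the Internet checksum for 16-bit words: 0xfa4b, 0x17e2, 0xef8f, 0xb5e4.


Sum all words (with carry folding):
+ 0xfa4b = 0xfa4b
+ 0x17e2 = 0x122e
+ 0xef8f = 0x01be
+ 0xb5e4 = 0xb7a2
One's complement: ~0xb7a2
Checksum = 0x485d


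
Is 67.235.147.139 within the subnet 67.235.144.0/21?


Subnet network: 67.235.144.0
Test IP AND mask: 67.235.144.0
Yes, 67.235.147.139 is in 67.235.144.0/21


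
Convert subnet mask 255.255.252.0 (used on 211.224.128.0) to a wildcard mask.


Subnet mask: 255.255.252.0
Wildcard = 255.255.255.255 - subnet mask
255 - 255 = 0
255 - 255 = 0
255 - 252 = 3
255 - 0 = 255
Wildcard: 0.0.3.255


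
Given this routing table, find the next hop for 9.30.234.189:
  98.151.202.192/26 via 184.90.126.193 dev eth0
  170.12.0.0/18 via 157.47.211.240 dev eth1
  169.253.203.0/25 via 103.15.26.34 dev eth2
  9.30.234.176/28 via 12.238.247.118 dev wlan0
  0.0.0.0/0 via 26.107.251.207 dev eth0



Longest prefix match for 9.30.234.189:
  /26 98.151.202.192: no
  /18 170.12.0.0: no
  /25 169.253.203.0: no
  /28 9.30.234.176: MATCH
  /0 0.0.0.0: MATCH
Selected: next-hop 12.238.247.118 via wlan0 (matched /28)


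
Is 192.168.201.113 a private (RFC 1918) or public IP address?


RFC 1918 private ranges:
  10.0.0.0/8 (10.0.0.0 - 10.255.255.255)
  172.16.0.0/12 (172.16.0.0 - 172.31.255.255)
  192.168.0.0/16 (192.168.0.0 - 192.168.255.255)
Private (in 192.168.0.0/16)


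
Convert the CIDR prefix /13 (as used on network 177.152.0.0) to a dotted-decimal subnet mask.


/13 means 13 network bits, 19 host bits
Binary: 11111111111110000000000000000000
Mask: 255.248.0.0


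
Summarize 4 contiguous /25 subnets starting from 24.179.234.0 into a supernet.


Original prefix: /25
Number of subnets: 4 = 2^2
New prefix = 25 - 2 = 23
Supernet: 24.179.234.0/23


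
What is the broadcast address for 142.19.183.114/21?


Network: 142.19.176.0/21
Host bits = 11
Set all host bits to 1:
Broadcast: 142.19.183.255


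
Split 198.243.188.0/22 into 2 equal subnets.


New prefix = 22 + 1 = 23
Each subnet has 512 addresses
  198.243.188.0/23
  198.243.190.0/23
Subnets: 198.243.188.0/23, 198.243.190.0/23


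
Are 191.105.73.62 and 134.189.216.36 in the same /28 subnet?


Mask: 255.255.255.240
191.105.73.62 AND mask = 191.105.73.48
134.189.216.36 AND mask = 134.189.216.32
No, different subnets (191.105.73.48 vs 134.189.216.32)


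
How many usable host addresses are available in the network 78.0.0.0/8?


Host bits = 32 - 8 = 24
Total addresses = 2^24 = 16777216
Usable = total - 2 (network and broadcast)
Usable hosts: 16777214


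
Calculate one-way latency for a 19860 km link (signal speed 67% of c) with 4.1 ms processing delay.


Speed = 0.67 * 3e5 km/s = 201000 km/s
Propagation delay = 19860 / 201000 = 0.0988 s = 98.806 ms
Processing delay = 4.1 ms
Total one-way latency = 102.906 ms


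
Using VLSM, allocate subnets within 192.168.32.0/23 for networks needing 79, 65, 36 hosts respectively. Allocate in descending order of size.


79 hosts -> /25 (126 usable): 192.168.32.0/25
65 hosts -> /25 (126 usable): 192.168.32.128/25
36 hosts -> /26 (62 usable): 192.168.33.0/26
Allocation: 192.168.32.0/25 (79 hosts, 126 usable); 192.168.32.128/25 (65 hosts, 126 usable); 192.168.33.0/26 (36 hosts, 62 usable)


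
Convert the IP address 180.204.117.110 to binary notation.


180 = 10110100
204 = 11001100
117 = 01110101
110 = 01101110
Binary: 10110100.11001100.01110101.01101110


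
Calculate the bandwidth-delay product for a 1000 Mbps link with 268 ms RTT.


BDP = bandwidth * RTT
= 1000 Mbps * 268 ms
= 1000 * 1e6 * 268 / 1000 bits
= 268000000 bits
= 33500000 bytes
= 32714.8438 KB
BDP = 268000000 bits (33500000 bytes)


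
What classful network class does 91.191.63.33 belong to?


First octet: 91
Binary: 01011011
0xxxxxxx -> Class A (1-126)
Class A, default mask 255.0.0.0 (/8)


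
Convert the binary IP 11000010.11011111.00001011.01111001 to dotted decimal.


11000010 = 194
11011111 = 223
00001011 = 11
01111001 = 121
IP: 194.223.11.121


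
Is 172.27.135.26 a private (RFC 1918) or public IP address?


RFC 1918 private ranges:
  10.0.0.0/8 (10.0.0.0 - 10.255.255.255)
  172.16.0.0/12 (172.16.0.0 - 172.31.255.255)
  192.168.0.0/16 (192.168.0.0 - 192.168.255.255)
Private (in 172.16.0.0/12)


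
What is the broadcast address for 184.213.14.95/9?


Network: 184.128.0.0/9
Host bits = 23
Set all host bits to 1:
Broadcast: 184.255.255.255


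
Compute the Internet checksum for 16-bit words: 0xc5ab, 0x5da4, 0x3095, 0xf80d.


Sum all words (with carry folding):
+ 0xc5ab = 0xc5ab
+ 0x5da4 = 0x2350
+ 0x3095 = 0x53e5
+ 0xf80d = 0x4bf3
One's complement: ~0x4bf3
Checksum = 0xb40c


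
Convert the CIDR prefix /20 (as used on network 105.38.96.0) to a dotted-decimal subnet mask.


/20 means 20 network bits, 12 host bits
Binary: 11111111111111111111000000000000
Mask: 255.255.240.0


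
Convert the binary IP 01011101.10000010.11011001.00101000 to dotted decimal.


01011101 = 93
10000010 = 130
11011001 = 217
00101000 = 40
IP: 93.130.217.40


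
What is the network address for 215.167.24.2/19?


IP:   11010111.10100111.00011000.00000010
Mask: 11111111.11111111.11100000.00000000
AND operation:
Net:  11010111.10100111.00000000.00000000
Network: 215.167.0.0/19


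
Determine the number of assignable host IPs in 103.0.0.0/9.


Host bits = 32 - 9 = 23
Total addresses = 2^23 = 8388608
Usable = total - 2 (network and broadcast)
Usable hosts: 8388606


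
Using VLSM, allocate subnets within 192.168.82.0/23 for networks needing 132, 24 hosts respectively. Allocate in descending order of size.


132 hosts -> /24 (254 usable): 192.168.82.0/24
24 hosts -> /27 (30 usable): 192.168.83.0/27
Allocation: 192.168.82.0/24 (132 hosts, 254 usable); 192.168.83.0/27 (24 hosts, 30 usable)


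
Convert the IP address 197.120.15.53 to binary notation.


197 = 11000101
120 = 01111000
15 = 00001111
53 = 00110101
Binary: 11000101.01111000.00001111.00110101


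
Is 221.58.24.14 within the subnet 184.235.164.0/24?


Subnet network: 184.235.164.0
Test IP AND mask: 221.58.24.0
No, 221.58.24.14 is not in 184.235.164.0/24


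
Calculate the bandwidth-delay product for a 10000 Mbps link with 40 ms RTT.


BDP = bandwidth * RTT
= 10000 Mbps * 40 ms
= 10000 * 1e6 * 40 / 1000 bits
= 400000000 bits
= 50000000 bytes
= 48828.125 KB
BDP = 400000000 bits (50000000 bytes)


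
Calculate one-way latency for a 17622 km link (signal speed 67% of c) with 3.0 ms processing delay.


Speed = 0.67 * 3e5 km/s = 201000 km/s
Propagation delay = 17622 / 201000 = 0.0877 s = 87.6716 ms
Processing delay = 3.0 ms
Total one-way latency = 90.6716 ms


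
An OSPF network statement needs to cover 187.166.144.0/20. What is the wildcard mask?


Subnet mask: 255.255.240.0
Wildcard = 255.255.255.255 - subnet mask
255 - 255 = 0
255 - 255 = 0
255 - 240 = 15
255 - 0 = 255
Wildcard: 0.0.15.255


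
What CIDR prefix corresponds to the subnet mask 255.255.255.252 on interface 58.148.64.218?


Binary: 11111111.11111111.11111111.11111100
Count leading 1s
Prefix: /30


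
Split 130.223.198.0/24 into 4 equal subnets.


New prefix = 24 + 2 = 26
Each subnet has 64 addresses
  130.223.198.0/26
  130.223.198.64/26
  130.223.198.128/26
  130.223.198.192/26
Subnets: 130.223.198.0/26, 130.223.198.64/26, 130.223.198.128/26, 130.223.198.192/26


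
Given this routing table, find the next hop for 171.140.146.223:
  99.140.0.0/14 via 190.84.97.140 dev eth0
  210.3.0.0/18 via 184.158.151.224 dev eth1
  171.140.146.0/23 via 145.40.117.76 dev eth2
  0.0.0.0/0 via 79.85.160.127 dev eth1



Longest prefix match for 171.140.146.223:
  /14 99.140.0.0: no
  /18 210.3.0.0: no
  /23 171.140.146.0: MATCH
  /0 0.0.0.0: MATCH
Selected: next-hop 145.40.117.76 via eth2 (matched /23)


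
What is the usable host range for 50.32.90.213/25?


Network: 50.32.90.128
Broadcast: 50.32.90.255
First usable = network + 1
Last usable = broadcast - 1
Range: 50.32.90.129 to 50.32.90.254


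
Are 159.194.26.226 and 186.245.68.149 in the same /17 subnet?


Mask: 255.255.128.0
159.194.26.226 AND mask = 159.194.0.0
186.245.68.149 AND mask = 186.245.0.0
No, different subnets (159.194.0.0 vs 186.245.0.0)


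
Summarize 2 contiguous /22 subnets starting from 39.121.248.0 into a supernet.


Original prefix: /22
Number of subnets: 2 = 2^1
New prefix = 22 - 1 = 21
Supernet: 39.121.248.0/21


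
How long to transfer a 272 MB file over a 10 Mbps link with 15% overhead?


Effective throughput = 10 * (1 - 15/100) = 8.5 Mbps
File size in Mb = 272 * 8 = 2176 Mb
Time = 2176 / 8.5
Time = 256 seconds


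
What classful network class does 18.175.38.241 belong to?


First octet: 18
Binary: 00010010
0xxxxxxx -> Class A (1-126)
Class A, default mask 255.0.0.0 (/8)


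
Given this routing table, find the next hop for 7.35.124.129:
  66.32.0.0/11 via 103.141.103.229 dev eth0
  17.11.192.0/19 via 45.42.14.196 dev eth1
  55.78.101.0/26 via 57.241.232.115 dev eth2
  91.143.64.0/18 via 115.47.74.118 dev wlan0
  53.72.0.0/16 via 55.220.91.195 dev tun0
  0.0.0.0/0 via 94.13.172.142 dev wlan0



Longest prefix match for 7.35.124.129:
  /11 66.32.0.0: no
  /19 17.11.192.0: no
  /26 55.78.101.0: no
  /18 91.143.64.0: no
  /16 53.72.0.0: no
  /0 0.0.0.0: MATCH
Selected: next-hop 94.13.172.142 via wlan0 (matched /0)


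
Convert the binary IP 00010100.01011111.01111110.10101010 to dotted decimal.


00010100 = 20
01011111 = 95
01111110 = 126
10101010 = 170
IP: 20.95.126.170


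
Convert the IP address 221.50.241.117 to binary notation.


221 = 11011101
50 = 00110010
241 = 11110001
117 = 01110101
Binary: 11011101.00110010.11110001.01110101


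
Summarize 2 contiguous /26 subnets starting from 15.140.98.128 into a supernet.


Original prefix: /26
Number of subnets: 2 = 2^1
New prefix = 26 - 1 = 25
Supernet: 15.140.98.128/25


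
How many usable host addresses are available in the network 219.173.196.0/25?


Host bits = 32 - 25 = 7
Total addresses = 2^7 = 128
Usable = total - 2 (network and broadcast)
Usable hosts: 126


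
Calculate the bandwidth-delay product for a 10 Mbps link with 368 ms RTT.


BDP = bandwidth * RTT
= 10 Mbps * 368 ms
= 10 * 1e6 * 368 / 1000 bits
= 3680000 bits
= 460000 bytes
= 449.2188 KB
BDP = 3680000 bits (460000 bytes)


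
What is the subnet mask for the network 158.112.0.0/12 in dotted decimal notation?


/12 means 12 network bits, 20 host bits
Binary: 11111111111100000000000000000000
Mask: 255.240.0.0


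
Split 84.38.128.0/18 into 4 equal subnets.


New prefix = 18 + 2 = 20
Each subnet has 4096 addresses
  84.38.128.0/20
  84.38.144.0/20
  84.38.160.0/20
  84.38.176.0/20
Subnets: 84.38.128.0/20, 84.38.144.0/20, 84.38.160.0/20, 84.38.176.0/20


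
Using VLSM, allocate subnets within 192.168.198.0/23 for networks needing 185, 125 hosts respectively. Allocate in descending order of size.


185 hosts -> /24 (254 usable): 192.168.198.0/24
125 hosts -> /25 (126 usable): 192.168.199.0/25
Allocation: 192.168.198.0/24 (185 hosts, 254 usable); 192.168.199.0/25 (125 hosts, 126 usable)


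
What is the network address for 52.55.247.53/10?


IP:   00110100.00110111.11110111.00110101
Mask: 11111111.11000000.00000000.00000000
AND operation:
Net:  00110100.00000000.00000000.00000000
Network: 52.0.0.0/10


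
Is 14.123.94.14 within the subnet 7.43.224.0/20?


Subnet network: 7.43.224.0
Test IP AND mask: 14.123.80.0
No, 14.123.94.14 is not in 7.43.224.0/20


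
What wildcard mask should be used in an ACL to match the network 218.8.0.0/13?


Subnet mask: 255.248.0.0
Wildcard = 255.255.255.255 - subnet mask
255 - 255 = 0
255 - 248 = 7
255 - 0 = 255
255 - 0 = 255
Wildcard: 0.7.255.255


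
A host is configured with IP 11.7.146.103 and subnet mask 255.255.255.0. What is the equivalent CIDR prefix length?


Binary: 11111111.11111111.11111111.00000000
Count leading 1s
Prefix: /24


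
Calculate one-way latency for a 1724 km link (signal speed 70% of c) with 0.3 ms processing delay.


Speed = 0.7 * 3e5 km/s = 210000 km/s
Propagation delay = 1724 / 210000 = 0.0082 s = 8.2095 ms
Processing delay = 0.3 ms
Total one-way latency = 8.5095 ms


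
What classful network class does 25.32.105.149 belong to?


First octet: 25
Binary: 00011001
0xxxxxxx -> Class A (1-126)
Class A, default mask 255.0.0.0 (/8)


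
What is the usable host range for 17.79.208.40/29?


Network: 17.79.208.40
Broadcast: 17.79.208.47
First usable = network + 1
Last usable = broadcast - 1
Range: 17.79.208.41 to 17.79.208.46


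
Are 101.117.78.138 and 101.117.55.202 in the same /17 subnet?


Mask: 255.255.128.0
101.117.78.138 AND mask = 101.117.0.0
101.117.55.202 AND mask = 101.117.0.0
Yes, same subnet (101.117.0.0)


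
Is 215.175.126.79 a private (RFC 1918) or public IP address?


RFC 1918 private ranges:
  10.0.0.0/8 (10.0.0.0 - 10.255.255.255)
  172.16.0.0/12 (172.16.0.0 - 172.31.255.255)
  192.168.0.0/16 (192.168.0.0 - 192.168.255.255)
Public (not in any RFC 1918 range)


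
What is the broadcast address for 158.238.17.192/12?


Network: 158.224.0.0/12
Host bits = 20
Set all host bits to 1:
Broadcast: 158.239.255.255


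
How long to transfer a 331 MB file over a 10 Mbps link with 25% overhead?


Effective throughput = 10 * (1 - 25/100) = 7.5 Mbps
File size in Mb = 331 * 8 = 2648 Mb
Time = 2648 / 7.5
Time = 353.0667 seconds


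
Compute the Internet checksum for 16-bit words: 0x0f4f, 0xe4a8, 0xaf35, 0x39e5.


Sum all words (with carry folding):
+ 0x0f4f = 0x0f4f
+ 0xe4a8 = 0xf3f7
+ 0xaf35 = 0xa32d
+ 0x39e5 = 0xdd12
One's complement: ~0xdd12
Checksum = 0x22ed


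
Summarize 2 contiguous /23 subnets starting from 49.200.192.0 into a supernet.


Original prefix: /23
Number of subnets: 2 = 2^1
New prefix = 23 - 1 = 22
Supernet: 49.200.192.0/22


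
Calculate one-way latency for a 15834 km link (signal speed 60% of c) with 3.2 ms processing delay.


Speed = 0.6 * 3e5 km/s = 180000 km/s
Propagation delay = 15834 / 180000 = 0.088 s = 87.9667 ms
Processing delay = 3.2 ms
Total one-way latency = 91.1667 ms


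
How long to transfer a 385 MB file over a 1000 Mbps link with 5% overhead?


Effective throughput = 1000 * (1 - 5/100) = 950 Mbps
File size in Mb = 385 * 8 = 3080 Mb
Time = 3080 / 950
Time = 3.2421 seconds


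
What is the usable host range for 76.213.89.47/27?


Network: 76.213.89.32
Broadcast: 76.213.89.63
First usable = network + 1
Last usable = broadcast - 1
Range: 76.213.89.33 to 76.213.89.62


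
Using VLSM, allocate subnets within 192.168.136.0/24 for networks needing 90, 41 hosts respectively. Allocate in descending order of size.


90 hosts -> /25 (126 usable): 192.168.136.0/25
41 hosts -> /26 (62 usable): 192.168.136.128/26
Allocation: 192.168.136.0/25 (90 hosts, 126 usable); 192.168.136.128/26 (41 hosts, 62 usable)


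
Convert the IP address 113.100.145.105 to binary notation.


113 = 01110001
100 = 01100100
145 = 10010001
105 = 01101001
Binary: 01110001.01100100.10010001.01101001


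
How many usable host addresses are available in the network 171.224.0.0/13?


Host bits = 32 - 13 = 19
Total addresses = 2^19 = 524288
Usable = total - 2 (network and broadcast)
Usable hosts: 524286


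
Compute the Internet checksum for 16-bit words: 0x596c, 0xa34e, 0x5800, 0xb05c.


Sum all words (with carry folding):
+ 0x596c = 0x596c
+ 0xa34e = 0xfcba
+ 0x5800 = 0x54bb
+ 0xb05c = 0x0518
One's complement: ~0x0518
Checksum = 0xfae7


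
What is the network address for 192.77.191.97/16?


IP:   11000000.01001101.10111111.01100001
Mask: 11111111.11111111.00000000.00000000
AND operation:
Net:  11000000.01001101.00000000.00000000
Network: 192.77.0.0/16


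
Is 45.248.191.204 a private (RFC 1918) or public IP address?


RFC 1918 private ranges:
  10.0.0.0/8 (10.0.0.0 - 10.255.255.255)
  172.16.0.0/12 (172.16.0.0 - 172.31.255.255)
  192.168.0.0/16 (192.168.0.0 - 192.168.255.255)
Public (not in any RFC 1918 range)


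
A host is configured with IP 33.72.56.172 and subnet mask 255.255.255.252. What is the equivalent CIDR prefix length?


Binary: 11111111.11111111.11111111.11111100
Count leading 1s
Prefix: /30


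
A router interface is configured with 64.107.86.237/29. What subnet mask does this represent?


/29 means 29 network bits, 3 host bits
Binary: 11111111111111111111111111111000
Mask: 255.255.255.248


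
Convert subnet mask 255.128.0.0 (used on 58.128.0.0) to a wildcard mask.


Subnet mask: 255.128.0.0
Wildcard = 255.255.255.255 - subnet mask
255 - 255 = 0
255 - 128 = 127
255 - 0 = 255
255 - 0 = 255
Wildcard: 0.127.255.255


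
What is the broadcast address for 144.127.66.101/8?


Network: 144.0.0.0/8
Host bits = 24
Set all host bits to 1:
Broadcast: 144.255.255.255


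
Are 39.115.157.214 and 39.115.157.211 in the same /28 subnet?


Mask: 255.255.255.240
39.115.157.214 AND mask = 39.115.157.208
39.115.157.211 AND mask = 39.115.157.208
Yes, same subnet (39.115.157.208)


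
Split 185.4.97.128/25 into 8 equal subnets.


New prefix = 25 + 3 = 28
Each subnet has 16 addresses
  185.4.97.128/28
  185.4.97.144/28
  185.4.97.160/28
  185.4.97.176/28
  185.4.97.192/28
  185.4.97.208/28
  185.4.97.224/28
  185.4.97.240/28
Subnets: 185.4.97.128/28, 185.4.97.144/28, 185.4.97.160/28, 185.4.97.176/28, 185.4.97.192/28, 185.4.97.208/28, 185.4.97.224/28, 185.4.97.240/28


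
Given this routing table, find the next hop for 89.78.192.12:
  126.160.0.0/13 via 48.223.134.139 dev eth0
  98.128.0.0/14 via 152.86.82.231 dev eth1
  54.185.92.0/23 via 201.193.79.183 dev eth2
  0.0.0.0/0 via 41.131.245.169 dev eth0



Longest prefix match for 89.78.192.12:
  /13 126.160.0.0: no
  /14 98.128.0.0: no
  /23 54.185.92.0: no
  /0 0.0.0.0: MATCH
Selected: next-hop 41.131.245.169 via eth0 (matched /0)


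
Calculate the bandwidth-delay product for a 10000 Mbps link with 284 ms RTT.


BDP = bandwidth * RTT
= 10000 Mbps * 284 ms
= 10000 * 1e6 * 284 / 1000 bits
= 2840000000 bits
= 355000000 bytes
= 346679.6875 KB
BDP = 2840000000 bits (355000000 bytes)


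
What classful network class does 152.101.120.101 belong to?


First octet: 152
Binary: 10011000
10xxxxxx -> Class B (128-191)
Class B, default mask 255.255.0.0 (/16)


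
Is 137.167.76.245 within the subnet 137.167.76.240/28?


Subnet network: 137.167.76.240
Test IP AND mask: 137.167.76.240
Yes, 137.167.76.245 is in 137.167.76.240/28


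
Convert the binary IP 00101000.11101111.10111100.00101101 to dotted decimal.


00101000 = 40
11101111 = 239
10111100 = 188
00101101 = 45
IP: 40.239.188.45


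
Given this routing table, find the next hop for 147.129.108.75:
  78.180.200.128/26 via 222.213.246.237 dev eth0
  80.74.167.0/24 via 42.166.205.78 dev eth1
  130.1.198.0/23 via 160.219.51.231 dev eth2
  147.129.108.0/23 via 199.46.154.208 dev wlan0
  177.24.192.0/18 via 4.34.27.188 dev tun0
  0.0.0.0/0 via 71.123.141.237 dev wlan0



Longest prefix match for 147.129.108.75:
  /26 78.180.200.128: no
  /24 80.74.167.0: no
  /23 130.1.198.0: no
  /23 147.129.108.0: MATCH
  /18 177.24.192.0: no
  /0 0.0.0.0: MATCH
Selected: next-hop 199.46.154.208 via wlan0 (matched /23)


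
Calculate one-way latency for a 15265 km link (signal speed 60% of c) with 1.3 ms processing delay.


Speed = 0.6 * 3e5 km/s = 180000 km/s
Propagation delay = 15265 / 180000 = 0.0848 s = 84.8056 ms
Processing delay = 1.3 ms
Total one-way latency = 86.1056 ms


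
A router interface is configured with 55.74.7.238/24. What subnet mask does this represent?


/24 means 24 network bits, 8 host bits
Binary: 11111111111111111111111100000000
Mask: 255.255.255.0


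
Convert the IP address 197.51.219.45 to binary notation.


197 = 11000101
51 = 00110011
219 = 11011011
45 = 00101101
Binary: 11000101.00110011.11011011.00101101


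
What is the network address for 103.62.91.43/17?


IP:   01100111.00111110.01011011.00101011
Mask: 11111111.11111111.10000000.00000000
AND operation:
Net:  01100111.00111110.00000000.00000000
Network: 103.62.0.0/17


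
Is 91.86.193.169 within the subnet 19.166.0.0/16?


Subnet network: 19.166.0.0
Test IP AND mask: 91.86.0.0
No, 91.86.193.169 is not in 19.166.0.0/16


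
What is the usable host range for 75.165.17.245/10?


Network: 75.128.0.0
Broadcast: 75.191.255.255
First usable = network + 1
Last usable = broadcast - 1
Range: 75.128.0.1 to 75.191.255.254


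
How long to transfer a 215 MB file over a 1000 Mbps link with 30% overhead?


Effective throughput = 1000 * (1 - 30/100) = 700 Mbps
File size in Mb = 215 * 8 = 1720 Mb
Time = 1720 / 700
Time = 2.4571 seconds


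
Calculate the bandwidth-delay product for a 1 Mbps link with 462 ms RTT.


BDP = bandwidth * RTT
= 1 Mbps * 462 ms
= 1 * 1e6 * 462 / 1000 bits
= 462000 bits
= 57750 bytes
= 56.3965 KB
BDP = 462000 bits (57750 bytes)


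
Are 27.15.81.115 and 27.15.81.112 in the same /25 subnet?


Mask: 255.255.255.128
27.15.81.115 AND mask = 27.15.81.0
27.15.81.112 AND mask = 27.15.81.0
Yes, same subnet (27.15.81.0)


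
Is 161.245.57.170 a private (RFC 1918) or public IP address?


RFC 1918 private ranges:
  10.0.0.0/8 (10.0.0.0 - 10.255.255.255)
  172.16.0.0/12 (172.16.0.0 - 172.31.255.255)
  192.168.0.0/16 (192.168.0.0 - 192.168.255.255)
Public (not in any RFC 1918 range)


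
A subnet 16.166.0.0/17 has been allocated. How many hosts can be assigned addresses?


Host bits = 32 - 17 = 15
Total addresses = 2^15 = 32768
Usable = total - 2 (network and broadcast)
Usable hosts: 32766


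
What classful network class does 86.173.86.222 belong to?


First octet: 86
Binary: 01010110
0xxxxxxx -> Class A (1-126)
Class A, default mask 255.0.0.0 (/8)


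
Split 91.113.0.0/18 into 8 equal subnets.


New prefix = 18 + 3 = 21
Each subnet has 2048 addresses
  91.113.0.0/21
  91.113.8.0/21
  91.113.16.0/21
  91.113.24.0/21
  91.113.32.0/21
  91.113.40.0/21
  91.113.48.0/21
  91.113.56.0/21
Subnets: 91.113.0.0/21, 91.113.8.0/21, 91.113.16.0/21, 91.113.24.0/21, 91.113.32.0/21, 91.113.40.0/21, 91.113.48.0/21, 91.113.56.0/21


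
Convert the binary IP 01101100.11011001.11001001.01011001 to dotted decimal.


01101100 = 108
11011001 = 217
11001001 = 201
01011001 = 89
IP: 108.217.201.89


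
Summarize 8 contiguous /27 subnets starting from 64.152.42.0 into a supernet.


Original prefix: /27
Number of subnets: 8 = 2^3
New prefix = 27 - 3 = 24
Supernet: 64.152.42.0/24


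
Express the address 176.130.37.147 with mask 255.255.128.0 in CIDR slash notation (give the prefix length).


Binary: 11111111.11111111.10000000.00000000
Count leading 1s
Prefix: /17


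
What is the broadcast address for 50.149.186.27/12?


Network: 50.144.0.0/12
Host bits = 20
Set all host bits to 1:
Broadcast: 50.159.255.255


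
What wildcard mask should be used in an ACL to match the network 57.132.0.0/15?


Subnet mask: 255.254.0.0
Wildcard = 255.255.255.255 - subnet mask
255 - 255 = 0
255 - 254 = 1
255 - 0 = 255
255 - 0 = 255
Wildcard: 0.1.255.255


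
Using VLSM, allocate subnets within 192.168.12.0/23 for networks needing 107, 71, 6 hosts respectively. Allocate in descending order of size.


107 hosts -> /25 (126 usable): 192.168.12.0/25
71 hosts -> /25 (126 usable): 192.168.12.128/25
6 hosts -> /29 (6 usable): 192.168.13.0/29
Allocation: 192.168.12.0/25 (107 hosts, 126 usable); 192.168.12.128/25 (71 hosts, 126 usable); 192.168.13.0/29 (6 hosts, 6 usable)


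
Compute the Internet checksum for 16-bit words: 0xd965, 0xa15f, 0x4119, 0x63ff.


Sum all words (with carry folding):
+ 0xd965 = 0xd965
+ 0xa15f = 0x7ac5
+ 0x4119 = 0xbbde
+ 0x63ff = 0x1fde
One's complement: ~0x1fde
Checksum = 0xe021


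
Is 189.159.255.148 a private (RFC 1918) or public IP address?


RFC 1918 private ranges:
  10.0.0.0/8 (10.0.0.0 - 10.255.255.255)
  172.16.0.0/12 (172.16.0.0 - 172.31.255.255)
  192.168.0.0/16 (192.168.0.0 - 192.168.255.255)
Public (not in any RFC 1918 range)


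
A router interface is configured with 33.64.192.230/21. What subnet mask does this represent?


/21 means 21 network bits, 11 host bits
Binary: 11111111111111111111100000000000
Mask: 255.255.248.0


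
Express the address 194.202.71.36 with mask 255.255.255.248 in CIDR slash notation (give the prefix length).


Binary: 11111111.11111111.11111111.11111000
Count leading 1s
Prefix: /29


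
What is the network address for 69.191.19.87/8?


IP:   01000101.10111111.00010011.01010111
Mask: 11111111.00000000.00000000.00000000
AND operation:
Net:  01000101.00000000.00000000.00000000
Network: 69.0.0.0/8


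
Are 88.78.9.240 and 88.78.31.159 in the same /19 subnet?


Mask: 255.255.224.0
88.78.9.240 AND mask = 88.78.0.0
88.78.31.159 AND mask = 88.78.0.0
Yes, same subnet (88.78.0.0)


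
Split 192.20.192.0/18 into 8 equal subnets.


New prefix = 18 + 3 = 21
Each subnet has 2048 addresses
  192.20.192.0/21
  192.20.200.0/21
  192.20.208.0/21
  192.20.216.0/21
  192.20.224.0/21
  192.20.232.0/21
  192.20.240.0/21
  192.20.248.0/21
Subnets: 192.20.192.0/21, 192.20.200.0/21, 192.20.208.0/21, 192.20.216.0/21, 192.20.224.0/21, 192.20.232.0/21, 192.20.240.0/21, 192.20.248.0/21


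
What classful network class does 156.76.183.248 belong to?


First octet: 156
Binary: 10011100
10xxxxxx -> Class B (128-191)
Class B, default mask 255.255.0.0 (/16)


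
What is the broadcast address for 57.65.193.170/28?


Network: 57.65.193.160/28
Host bits = 4
Set all host bits to 1:
Broadcast: 57.65.193.175


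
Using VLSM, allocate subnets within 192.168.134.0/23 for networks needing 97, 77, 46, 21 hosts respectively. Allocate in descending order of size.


97 hosts -> /25 (126 usable): 192.168.134.0/25
77 hosts -> /25 (126 usable): 192.168.134.128/25
46 hosts -> /26 (62 usable): 192.168.135.0/26
21 hosts -> /27 (30 usable): 192.168.135.64/27
Allocation: 192.168.134.0/25 (97 hosts, 126 usable); 192.168.134.128/25 (77 hosts, 126 usable); 192.168.135.0/26 (46 hosts, 62 usable); 192.168.135.64/27 (21 hosts, 30 usable)
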